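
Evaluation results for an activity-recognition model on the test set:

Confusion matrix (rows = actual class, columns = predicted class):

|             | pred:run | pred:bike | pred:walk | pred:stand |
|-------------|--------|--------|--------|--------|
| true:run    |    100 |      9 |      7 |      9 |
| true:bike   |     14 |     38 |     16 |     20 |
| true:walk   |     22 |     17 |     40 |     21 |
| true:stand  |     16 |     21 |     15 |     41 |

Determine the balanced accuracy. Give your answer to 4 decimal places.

0.5182

Balanced accuracy = mean of per-class recall.
  run: recall = 100/125 = 0.80000
  bike: recall = 38/88 = 0.43182
  walk: recall = 40/100 = 0.40000
  stand: recall = 41/93 = 0.44086
Mean = (0.80000 + 0.43182 + 0.40000 + 0.44086) / 4 = 0.5182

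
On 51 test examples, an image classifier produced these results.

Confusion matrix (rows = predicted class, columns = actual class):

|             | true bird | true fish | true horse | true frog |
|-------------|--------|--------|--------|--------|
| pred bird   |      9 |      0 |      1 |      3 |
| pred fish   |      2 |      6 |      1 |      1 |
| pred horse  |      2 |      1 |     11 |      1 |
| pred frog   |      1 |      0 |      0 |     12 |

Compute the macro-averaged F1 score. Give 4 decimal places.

0.7396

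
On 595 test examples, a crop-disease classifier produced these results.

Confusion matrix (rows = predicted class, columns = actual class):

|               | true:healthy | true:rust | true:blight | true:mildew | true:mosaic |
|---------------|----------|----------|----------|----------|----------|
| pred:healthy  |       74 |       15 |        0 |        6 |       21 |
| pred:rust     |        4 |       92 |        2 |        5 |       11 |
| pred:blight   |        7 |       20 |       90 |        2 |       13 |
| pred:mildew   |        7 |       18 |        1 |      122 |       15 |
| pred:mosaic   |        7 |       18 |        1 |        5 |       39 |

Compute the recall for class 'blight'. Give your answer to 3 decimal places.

0.957

Treat 'blight' as positive and all other classes as negative.
recall = TP/(TP+FN).
blight: TP=90, FN=0+2+1+1=4 → 90/94 = 0.9574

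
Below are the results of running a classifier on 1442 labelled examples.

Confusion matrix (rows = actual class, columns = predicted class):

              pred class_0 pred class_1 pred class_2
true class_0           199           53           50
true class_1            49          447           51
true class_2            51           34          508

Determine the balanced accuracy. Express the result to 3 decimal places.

Balanced accuracy = mean of per-class recall.
  class_0: recall = 199/302 = 0.6589
  class_1: recall = 447/547 = 0.8172
  class_2: recall = 508/593 = 0.8567
Mean = (0.6589 + 0.8172 + 0.8567) / 3 = 0.778

0.778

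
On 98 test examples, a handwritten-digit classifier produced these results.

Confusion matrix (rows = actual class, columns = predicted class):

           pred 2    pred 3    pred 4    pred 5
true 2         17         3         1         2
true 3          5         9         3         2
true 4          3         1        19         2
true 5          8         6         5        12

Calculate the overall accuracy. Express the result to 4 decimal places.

0.5816

Accuracy = trace / total = (17+9+19+12=57) / 98 = 57/98 = 0.5816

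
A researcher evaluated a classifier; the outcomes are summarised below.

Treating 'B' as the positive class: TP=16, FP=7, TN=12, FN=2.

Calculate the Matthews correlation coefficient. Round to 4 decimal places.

MCC = (TP·TN − FP·FN) / √((TP+FP)(TP+FN)(TN+FP)(TN+FN))
Numerator = 16·12 − 7·2 = 178
Denominator = √(23·18·19·14) = √110124 = 331.8494
MCC = 178 / 331.8494 = 0.5364

0.5364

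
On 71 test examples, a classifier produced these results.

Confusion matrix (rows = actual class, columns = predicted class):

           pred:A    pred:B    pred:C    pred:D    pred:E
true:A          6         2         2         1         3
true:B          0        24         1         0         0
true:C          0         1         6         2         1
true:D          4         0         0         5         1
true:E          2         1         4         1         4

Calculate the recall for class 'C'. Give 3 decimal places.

0.600

Take TP from the diagonal, FP from the rest of the 'C' prediction marginal, FN from the rest of the 'C' actual marginal.
recall = TP/(TP+FN).
C: TP=6, FN=0+1+2+1=4 → 6/10 = 0.6000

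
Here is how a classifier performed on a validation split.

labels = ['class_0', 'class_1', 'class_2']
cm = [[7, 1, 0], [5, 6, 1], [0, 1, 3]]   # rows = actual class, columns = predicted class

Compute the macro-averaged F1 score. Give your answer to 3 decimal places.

Per-class F1 score (2·TP/(2·TP+FP+FN)):
  class_0: TP=7, FP=5+0=5, FN=1+0=1 → 14/20 = 0.7000
  class_1: TP=6, FP=1+1=2, FN=5+1=6 → 12/20 = 0.6000
  class_2: TP=3, FP=0+1=1, FN=0+1=1 → 6/8 = 0.7500
Macro-F1 score = mean = (0.7000 + 0.6000 + 0.7500) / 3 = 0.683

0.683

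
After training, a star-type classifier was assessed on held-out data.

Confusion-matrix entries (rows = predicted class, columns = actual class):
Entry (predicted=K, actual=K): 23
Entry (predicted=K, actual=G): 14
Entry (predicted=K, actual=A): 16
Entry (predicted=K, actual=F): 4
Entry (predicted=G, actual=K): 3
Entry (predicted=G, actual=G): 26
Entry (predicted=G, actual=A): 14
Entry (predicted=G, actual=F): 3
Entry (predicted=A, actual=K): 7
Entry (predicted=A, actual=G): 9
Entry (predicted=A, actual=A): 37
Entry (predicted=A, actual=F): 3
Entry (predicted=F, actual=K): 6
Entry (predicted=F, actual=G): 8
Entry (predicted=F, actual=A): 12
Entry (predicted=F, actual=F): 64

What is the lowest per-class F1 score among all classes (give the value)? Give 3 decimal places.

Per-class F1 score (2·TP/(2·TP+FP+FN)):
  K: TP=23, FP=14+16+4=34, FN=3+7+6=16 → 46/96 = 0.4792
  G: TP=26, FP=3+14+3=20, FN=14+9+8=31 → 52/103 = 0.5049
  A: TP=37, FP=7+9+3=19, FN=16+14+12=42 → 74/135 = 0.5481
  F: TP=64, FP=6+8+12=26, FN=4+3+3=10 → 128/164 = 0.7805
Lowest is class 'K' with F1 score = 0.479.

0.479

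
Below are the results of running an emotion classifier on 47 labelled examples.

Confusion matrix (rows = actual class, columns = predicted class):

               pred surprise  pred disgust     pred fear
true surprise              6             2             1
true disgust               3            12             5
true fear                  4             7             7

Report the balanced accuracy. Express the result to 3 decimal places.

Balanced accuracy = mean of per-class recall.
  surprise: recall = 6/9 = 0.6667
  disgust: recall = 12/20 = 0.6000
  fear: recall = 7/18 = 0.3889
Mean = (0.6667 + 0.6000 + 0.3889) / 3 = 0.552

0.552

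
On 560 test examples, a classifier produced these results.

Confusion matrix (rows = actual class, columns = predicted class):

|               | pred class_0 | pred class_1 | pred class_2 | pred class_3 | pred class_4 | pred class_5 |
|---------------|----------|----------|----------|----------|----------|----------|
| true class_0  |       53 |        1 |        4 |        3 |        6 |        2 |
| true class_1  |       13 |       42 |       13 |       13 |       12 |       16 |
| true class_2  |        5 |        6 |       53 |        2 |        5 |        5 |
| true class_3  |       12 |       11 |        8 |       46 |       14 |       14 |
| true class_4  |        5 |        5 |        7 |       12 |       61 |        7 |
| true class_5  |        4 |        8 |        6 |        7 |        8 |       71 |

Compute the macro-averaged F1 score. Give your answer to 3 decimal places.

Per-class F1 score (2·TP/(2·TP+FP+FN)):
  class_0: TP=53, FP=13+5+12+5+4=39, FN=1+4+3+6+2=16 → 106/161 = 0.6584
  class_1: TP=42, FP=1+6+11+5+8=31, FN=13+13+13+12+16=67 → 84/182 = 0.4615
  class_2: TP=53, FP=4+13+8+7+6=38, FN=5+6+2+5+5=23 → 106/167 = 0.6347
  class_3: TP=46, FP=3+13+2+12+7=37, FN=12+11+8+14+14=59 → 92/188 = 0.4894
  class_4: TP=61, FP=6+12+5+14+8=45, FN=5+5+7+12+7=36 → 122/203 = 0.6010
  class_5: TP=71, FP=2+16+5+14+7=44, FN=4+8+6+7+8=33 → 142/219 = 0.6484
Macro-F1 score = mean = (0.6584 + 0.4615 + 0.6347 + 0.4894 + 0.6010 + 0.6484) / 6 = 0.582

0.582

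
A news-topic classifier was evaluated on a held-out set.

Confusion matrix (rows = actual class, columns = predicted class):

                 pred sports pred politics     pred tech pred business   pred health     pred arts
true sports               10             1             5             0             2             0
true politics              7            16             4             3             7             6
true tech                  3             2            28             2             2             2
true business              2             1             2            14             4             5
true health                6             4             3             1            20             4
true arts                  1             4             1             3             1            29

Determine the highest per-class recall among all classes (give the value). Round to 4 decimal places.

Per-class recall (TP/(TP+FN)):
  sports: TP=10, FN=1+5+0+2+0=8 → 10/18 = 0.55556
  politics: TP=16, FN=7+4+3+7+6=27 → 16/43 = 0.37209
  tech: TP=28, FN=3+2+2+2+2=11 → 28/39 = 0.71795
  business: TP=14, FN=2+1+2+4+5=14 → 14/28 = 0.50000
  health: TP=20, FN=6+4+3+1+4=18 → 20/38 = 0.52632
  arts: TP=29, FN=1+4+1+3+1=10 → 29/39 = 0.74359
Highest is class 'arts' with recall = 0.7436.

0.7436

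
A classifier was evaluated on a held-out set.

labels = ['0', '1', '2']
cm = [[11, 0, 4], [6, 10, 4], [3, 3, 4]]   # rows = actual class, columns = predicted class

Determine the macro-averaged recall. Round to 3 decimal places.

Per-class recall (TP/(TP+FN)):
  0: TP=11, FN=0+4=4 → 11/15 = 0.7333
  1: TP=10, FN=6+4=10 → 10/20 = 0.5000
  2: TP=4, FN=3+3=6 → 4/10 = 0.4000
Macro-recall = mean = (0.7333 + 0.5000 + 0.4000) / 3 = 0.544

0.544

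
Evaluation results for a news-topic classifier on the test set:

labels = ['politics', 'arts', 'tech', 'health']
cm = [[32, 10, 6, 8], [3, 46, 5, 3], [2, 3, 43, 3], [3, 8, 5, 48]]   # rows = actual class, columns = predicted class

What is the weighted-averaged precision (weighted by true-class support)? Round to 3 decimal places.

Per-class precision (TP/(TP+FP)):
  politics: TP=32, FP=3+2+3=8 → 32/40 = 0.8000
  arts: TP=46, FP=10+3+8=21 → 46/67 = 0.6866
  tech: TP=43, FP=6+5+5=16 → 43/59 = 0.7288
  health: TP=48, FP=8+3+3=14 → 48/62 = 0.7742
Weighted-precision = Σ (supportᵢ/N)·precisionᵢ with N=228: (56/228)·0.8000 + (57/228)·0.6866 + (51/228)·0.7288 + (64/228)·0.7742 = 0.748

0.748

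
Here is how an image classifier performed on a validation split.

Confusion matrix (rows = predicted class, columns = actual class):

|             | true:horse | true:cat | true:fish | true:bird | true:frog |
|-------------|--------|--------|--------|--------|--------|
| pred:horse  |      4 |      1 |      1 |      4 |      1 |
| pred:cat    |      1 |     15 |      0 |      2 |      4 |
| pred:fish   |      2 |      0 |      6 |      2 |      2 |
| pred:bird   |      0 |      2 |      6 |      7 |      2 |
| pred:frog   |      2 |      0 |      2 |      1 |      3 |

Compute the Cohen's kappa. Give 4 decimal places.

0.3648

Observed agreement pₒ = trace/N = 35/70 = 0.50000
Expected agreement pₑ = Σ (rowᵢ·colᵢ)/N² = (9·11 + 18·22 + 15·12 + 16·17 + 12·8)/70² = 0.21286
κ = (pₒ − pₑ)/(1 − pₑ) = (0.50000 − 0.21286)/(1 − 0.21286) = 0.3648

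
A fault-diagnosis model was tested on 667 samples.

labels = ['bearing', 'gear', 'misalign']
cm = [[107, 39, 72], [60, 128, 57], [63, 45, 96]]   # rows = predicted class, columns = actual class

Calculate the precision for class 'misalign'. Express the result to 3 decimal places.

0.471

precision = TP/(TP+FP).
misalign: TP=96, FP=63+45=108 → 96/204 = 0.4706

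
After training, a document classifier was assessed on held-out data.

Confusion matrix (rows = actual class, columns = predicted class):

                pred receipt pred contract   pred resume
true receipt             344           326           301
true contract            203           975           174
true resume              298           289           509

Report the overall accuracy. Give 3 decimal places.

0.535

Accuracy = trace / total = (344+975+509=1828) / 3419 = 1828/3419 = 0.535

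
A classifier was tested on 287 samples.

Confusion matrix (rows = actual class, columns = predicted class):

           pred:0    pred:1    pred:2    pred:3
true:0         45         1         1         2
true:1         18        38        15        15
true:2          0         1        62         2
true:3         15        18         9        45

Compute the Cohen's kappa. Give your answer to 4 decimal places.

Observed agreement pₒ = trace/N = 190/287 = 0.66202
Expected agreement pₑ = Σ (rowᵢ·colᵢ)/N² = (49·78 + 86·58 + 65·87 + 87·64)/287² = 0.24321
κ = (pₒ − pₑ)/(1 − pₑ) = (0.66202 − 0.24321)/(1 − 0.24321) = 0.5534

0.5534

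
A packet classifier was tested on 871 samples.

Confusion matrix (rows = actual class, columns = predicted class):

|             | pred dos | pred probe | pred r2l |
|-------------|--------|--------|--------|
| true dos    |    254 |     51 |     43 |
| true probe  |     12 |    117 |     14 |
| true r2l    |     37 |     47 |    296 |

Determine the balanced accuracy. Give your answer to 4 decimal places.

Balanced accuracy = mean of per-class recall.
  dos: recall = 254/348 = 0.72989
  probe: recall = 117/143 = 0.81818
  r2l: recall = 296/380 = 0.77895
Mean = (0.72989 + 0.81818 + 0.77895) / 3 = 0.7757

0.7757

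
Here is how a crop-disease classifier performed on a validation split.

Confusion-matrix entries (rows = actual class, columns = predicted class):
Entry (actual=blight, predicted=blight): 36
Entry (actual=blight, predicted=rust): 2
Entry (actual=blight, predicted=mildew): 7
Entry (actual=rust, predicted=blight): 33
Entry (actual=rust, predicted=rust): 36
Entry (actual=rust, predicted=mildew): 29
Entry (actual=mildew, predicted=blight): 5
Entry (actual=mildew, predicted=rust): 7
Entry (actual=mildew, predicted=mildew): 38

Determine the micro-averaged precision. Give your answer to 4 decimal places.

Micro-averaging pools counts across classes: ΣTP=110, ΣFP=83, ΣFN=83.
Micro-precision = TP/(TP+FP) on pooled counts = 0.5699 (equals overall accuracy in single-label multiclass).

0.5699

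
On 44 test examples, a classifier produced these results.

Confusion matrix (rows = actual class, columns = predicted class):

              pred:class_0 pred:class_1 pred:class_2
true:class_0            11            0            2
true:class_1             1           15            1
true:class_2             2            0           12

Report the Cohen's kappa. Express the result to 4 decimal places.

Observed agreement pₒ = trace/N = 38/44 = 0.86364
Expected agreement pₑ = Σ (rowᵢ·colᵢ)/N² = (13·14 + 17·15 + 14·15)/44² = 0.33419
κ = (pₒ − pₑ)/(1 − pₑ) = (0.86364 − 0.33419)/(1 − 0.33419) = 0.7952

0.7952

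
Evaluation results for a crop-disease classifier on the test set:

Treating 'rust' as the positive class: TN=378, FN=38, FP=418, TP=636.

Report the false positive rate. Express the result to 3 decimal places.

0.525

FPR = FP/(FP+TN) = 418/(418+378) = 0.525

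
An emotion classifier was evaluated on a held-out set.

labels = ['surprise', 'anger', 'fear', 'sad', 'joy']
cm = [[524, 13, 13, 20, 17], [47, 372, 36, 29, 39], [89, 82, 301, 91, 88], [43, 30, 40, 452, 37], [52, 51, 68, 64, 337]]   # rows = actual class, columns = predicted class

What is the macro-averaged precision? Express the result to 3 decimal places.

Per-class precision (TP/(TP+FP)):
  surprise: TP=524, FP=47+89+43+52=231 → 524/755 = 0.6940
  anger: TP=372, FP=13+82+30+51=176 → 372/548 = 0.6788
  fear: TP=301, FP=13+36+40+68=157 → 301/458 = 0.6572
  sad: TP=452, FP=20+29+91+64=204 → 452/656 = 0.6890
  joy: TP=337, FP=17+39+88+37=181 → 337/518 = 0.6506
Macro-precision = mean = (0.6940 + 0.6788 + 0.6572 + 0.6890 + 0.6506) / 5 = 0.674

0.674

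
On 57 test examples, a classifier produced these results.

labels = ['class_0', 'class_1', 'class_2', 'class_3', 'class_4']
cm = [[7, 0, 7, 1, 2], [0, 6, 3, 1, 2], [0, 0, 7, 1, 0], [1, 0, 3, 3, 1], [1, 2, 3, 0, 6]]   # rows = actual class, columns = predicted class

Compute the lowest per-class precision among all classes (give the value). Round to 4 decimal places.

0.3043

Per-class precision (TP/(TP+FP)):
  class_0: TP=7, FP=0+0+1+1=2 → 7/9 = 0.77778
  class_1: TP=6, FP=0+0+0+2=2 → 6/8 = 0.75000
  class_2: TP=7, FP=7+3+3+3=16 → 7/23 = 0.30435
  class_3: TP=3, FP=1+1+1+0=3 → 3/6 = 0.50000
  class_4: TP=6, FP=2+2+0+1=5 → 6/11 = 0.54545
Lowest is class 'class_2' with precision = 0.3043.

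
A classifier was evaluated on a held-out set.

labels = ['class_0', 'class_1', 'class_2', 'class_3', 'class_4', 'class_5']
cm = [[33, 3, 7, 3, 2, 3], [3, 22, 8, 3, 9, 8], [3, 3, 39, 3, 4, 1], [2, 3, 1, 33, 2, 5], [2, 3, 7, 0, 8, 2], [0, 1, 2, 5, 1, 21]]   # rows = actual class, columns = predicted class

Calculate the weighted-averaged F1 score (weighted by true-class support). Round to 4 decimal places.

Per-class F1 score (2·TP/(2·TP+FP+FN)):
  class_0: TP=33, FP=3+3+2+2+0=10, FN=3+7+3+2+3=18 → 66/94 = 0.70213
  class_1: TP=22, FP=3+3+3+3+1=13, FN=3+8+3+9+8=31 → 44/88 = 0.50000
  class_2: TP=39, FP=7+8+1+7+2=25, FN=3+3+3+4+1=14 → 78/117 = 0.66667
  class_3: TP=33, FP=3+3+3+0+5=14, FN=2+3+1+2+5=13 → 66/93 = 0.70968
  class_4: TP=8, FP=2+9+4+2+1=18, FN=2+3+7+0+2=14 → 16/48 = 0.33333
  class_5: TP=21, FP=3+8+1+5+2=19, FN=0+1+2+5+1=9 → 42/70 = 0.60000
Weighted-F1 score = Σ (supportᵢ/N)·F1 scoreᵢ with N=255: (51/255)·0.70213 + (53/255)·0.50000 + (53/255)·0.66667 + (46/255)·0.70968 + (22/255)·0.33333 + (30/255)·0.60000 = 0.6103

0.6103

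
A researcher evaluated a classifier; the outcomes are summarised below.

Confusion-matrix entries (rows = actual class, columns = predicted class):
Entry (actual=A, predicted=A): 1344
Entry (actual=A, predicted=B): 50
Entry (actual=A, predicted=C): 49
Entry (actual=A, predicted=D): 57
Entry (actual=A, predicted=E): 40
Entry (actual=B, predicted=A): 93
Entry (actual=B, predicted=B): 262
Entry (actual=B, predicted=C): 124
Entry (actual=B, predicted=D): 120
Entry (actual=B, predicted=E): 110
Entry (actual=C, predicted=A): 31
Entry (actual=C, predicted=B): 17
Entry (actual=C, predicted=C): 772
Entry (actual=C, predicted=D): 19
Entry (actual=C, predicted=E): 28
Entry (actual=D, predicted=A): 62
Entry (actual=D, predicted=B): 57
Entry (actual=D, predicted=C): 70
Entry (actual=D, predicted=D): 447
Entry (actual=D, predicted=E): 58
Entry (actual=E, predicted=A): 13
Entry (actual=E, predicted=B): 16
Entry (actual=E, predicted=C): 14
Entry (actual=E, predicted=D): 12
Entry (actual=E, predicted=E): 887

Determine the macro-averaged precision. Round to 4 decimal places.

0.7491

Per-class precision (TP/(TP+FP)):
  A: TP=1344, FP=93+31+62+13=199 → 1344/1543 = 0.87103
  B: TP=262, FP=50+17+57+16=140 → 262/402 = 0.65174
  C: TP=772, FP=49+124+70+14=257 → 772/1029 = 0.75024
  D: TP=447, FP=57+120+19+12=208 → 447/655 = 0.68244
  E: TP=887, FP=40+110+28+58=236 → 887/1123 = 0.78985
Macro-precision = mean = (0.87103 + 0.65174 + 0.75024 + 0.68244 + 0.78985) / 5 = 0.7491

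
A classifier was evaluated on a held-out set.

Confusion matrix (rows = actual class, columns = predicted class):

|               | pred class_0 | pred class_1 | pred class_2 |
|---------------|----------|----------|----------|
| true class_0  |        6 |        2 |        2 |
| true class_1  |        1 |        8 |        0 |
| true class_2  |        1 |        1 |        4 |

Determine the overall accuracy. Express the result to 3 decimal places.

0.720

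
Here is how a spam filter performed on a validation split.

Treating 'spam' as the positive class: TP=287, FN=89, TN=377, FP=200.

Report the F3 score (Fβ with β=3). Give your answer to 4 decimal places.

Fβ = (1+β²)·TP / ((1+β²)·TP + β²·FN + FP), with β²=9
= 10·287 / (10·287 + 9·89 + 200) = 0.7414

0.7414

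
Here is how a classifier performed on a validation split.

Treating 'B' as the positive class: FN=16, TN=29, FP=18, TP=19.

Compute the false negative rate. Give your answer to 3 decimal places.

FNR = FN/(FN+TP) = 16/(16+19) = 0.457

0.457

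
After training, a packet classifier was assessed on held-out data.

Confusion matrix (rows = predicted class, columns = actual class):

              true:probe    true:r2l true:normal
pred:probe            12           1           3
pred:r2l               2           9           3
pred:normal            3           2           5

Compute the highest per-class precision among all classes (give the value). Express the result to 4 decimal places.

0.7500

Per-class precision (TP/(TP+FP)):
  probe: TP=12, FP=1+3=4 → 12/16 = 0.75000
  r2l: TP=9, FP=2+3=5 → 9/14 = 0.64286
  normal: TP=5, FP=3+2=5 → 5/10 = 0.50000
Highest is class 'probe' with precision = 0.7500.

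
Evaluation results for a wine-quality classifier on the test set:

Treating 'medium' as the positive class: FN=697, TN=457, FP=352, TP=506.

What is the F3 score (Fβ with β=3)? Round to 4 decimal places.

Fβ = (1+β²)·TP / ((1+β²)·TP + β²·FN + FP), with β²=9
= 10·506 / (10·506 + 9·697 + 352) = 0.4330

0.4330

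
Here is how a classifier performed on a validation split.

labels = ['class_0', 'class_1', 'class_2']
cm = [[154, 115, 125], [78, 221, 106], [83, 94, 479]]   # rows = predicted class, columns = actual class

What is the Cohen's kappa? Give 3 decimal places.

Observed agreement pₒ = trace/N = 854/1455 = 0.5869
Expected agreement pₑ = Σ (rowᵢ·colᵢ)/N² = (315·394 + 430·405 + 710·656)/1455² = 0.3609
κ = (pₒ − pₑ)/(1 − pₑ) = (0.5869 − 0.3609)/(1 − 0.3609) = 0.354

0.354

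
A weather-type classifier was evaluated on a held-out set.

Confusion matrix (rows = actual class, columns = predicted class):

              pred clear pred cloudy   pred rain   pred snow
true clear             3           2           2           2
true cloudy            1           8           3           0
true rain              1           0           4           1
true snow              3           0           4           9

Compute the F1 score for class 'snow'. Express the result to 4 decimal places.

Treat 'snow' as positive and all other classes as negative.
F1 score = 2·TP/(2·TP+FP+FN).
snow: TP=9, FP=2+0+1=3, FN=3+0+4=7 → 18/28 = 0.64286

0.6429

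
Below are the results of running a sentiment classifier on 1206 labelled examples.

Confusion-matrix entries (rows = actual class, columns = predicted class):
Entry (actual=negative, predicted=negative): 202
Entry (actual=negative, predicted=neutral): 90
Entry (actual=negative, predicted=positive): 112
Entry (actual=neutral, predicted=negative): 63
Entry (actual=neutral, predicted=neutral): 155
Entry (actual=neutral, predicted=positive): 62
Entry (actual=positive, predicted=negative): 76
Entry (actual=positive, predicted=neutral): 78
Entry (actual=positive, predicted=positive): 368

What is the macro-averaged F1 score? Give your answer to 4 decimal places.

0.5827

Per-class F1 score (2·TP/(2·TP+FP+FN)):
  negative: TP=202, FP=63+76=139, FN=90+112=202 → 404/745 = 0.54228
  neutral: TP=155, FP=90+78=168, FN=63+62=125 → 310/603 = 0.51410
  positive: TP=368, FP=112+62=174, FN=76+78=154 → 736/1064 = 0.69173
Macro-F1 score = mean = (0.54228 + 0.51410 + 0.69173) / 3 = 0.5827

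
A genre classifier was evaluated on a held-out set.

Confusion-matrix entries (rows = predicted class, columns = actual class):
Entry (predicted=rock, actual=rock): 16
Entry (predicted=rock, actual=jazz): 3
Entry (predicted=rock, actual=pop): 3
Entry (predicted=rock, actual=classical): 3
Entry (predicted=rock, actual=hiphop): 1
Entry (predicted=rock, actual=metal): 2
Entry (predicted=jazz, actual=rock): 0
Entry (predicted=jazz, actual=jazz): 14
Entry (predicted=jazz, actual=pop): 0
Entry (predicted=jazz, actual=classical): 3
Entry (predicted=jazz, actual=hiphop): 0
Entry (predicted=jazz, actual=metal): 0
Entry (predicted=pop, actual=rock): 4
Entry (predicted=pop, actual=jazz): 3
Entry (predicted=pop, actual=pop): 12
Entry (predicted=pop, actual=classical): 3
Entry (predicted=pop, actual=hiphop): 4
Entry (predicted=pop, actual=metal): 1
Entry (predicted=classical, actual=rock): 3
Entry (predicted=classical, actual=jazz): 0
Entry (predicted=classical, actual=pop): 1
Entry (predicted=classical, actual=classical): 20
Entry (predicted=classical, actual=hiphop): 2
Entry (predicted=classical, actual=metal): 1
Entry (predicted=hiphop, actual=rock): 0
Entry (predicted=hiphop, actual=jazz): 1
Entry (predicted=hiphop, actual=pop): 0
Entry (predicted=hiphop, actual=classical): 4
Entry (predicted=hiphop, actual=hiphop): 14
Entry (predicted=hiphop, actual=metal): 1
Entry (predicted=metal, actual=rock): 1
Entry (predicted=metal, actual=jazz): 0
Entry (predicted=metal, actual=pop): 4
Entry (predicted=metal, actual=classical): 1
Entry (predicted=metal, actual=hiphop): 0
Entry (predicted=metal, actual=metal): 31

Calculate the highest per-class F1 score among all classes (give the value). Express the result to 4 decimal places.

Per-class F1 score (2·TP/(2·TP+FP+FN)):
  rock: TP=16, FP=3+3+3+1+2=12, FN=0+4+3+0+1=8 → 32/52 = 0.61538
  jazz: TP=14, FP=0+0+3+0+0=3, FN=3+3+0+1+0=7 → 28/38 = 0.73684
  pop: TP=12, FP=4+3+3+4+1=15, FN=3+0+1+0+4=8 → 24/47 = 0.51064
  classical: TP=20, FP=3+0+1+2+1=7, FN=3+3+3+4+1=14 → 40/61 = 0.65574
  hiphop: TP=14, FP=0+1+0+4+1=6, FN=1+0+4+2+0=7 → 28/41 = 0.68293
  metal: TP=31, FP=1+0+4+1+0=6, FN=2+0+1+1+1=5 → 62/73 = 0.84932
Highest is class 'metal' with F1 score = 0.8493.

0.8493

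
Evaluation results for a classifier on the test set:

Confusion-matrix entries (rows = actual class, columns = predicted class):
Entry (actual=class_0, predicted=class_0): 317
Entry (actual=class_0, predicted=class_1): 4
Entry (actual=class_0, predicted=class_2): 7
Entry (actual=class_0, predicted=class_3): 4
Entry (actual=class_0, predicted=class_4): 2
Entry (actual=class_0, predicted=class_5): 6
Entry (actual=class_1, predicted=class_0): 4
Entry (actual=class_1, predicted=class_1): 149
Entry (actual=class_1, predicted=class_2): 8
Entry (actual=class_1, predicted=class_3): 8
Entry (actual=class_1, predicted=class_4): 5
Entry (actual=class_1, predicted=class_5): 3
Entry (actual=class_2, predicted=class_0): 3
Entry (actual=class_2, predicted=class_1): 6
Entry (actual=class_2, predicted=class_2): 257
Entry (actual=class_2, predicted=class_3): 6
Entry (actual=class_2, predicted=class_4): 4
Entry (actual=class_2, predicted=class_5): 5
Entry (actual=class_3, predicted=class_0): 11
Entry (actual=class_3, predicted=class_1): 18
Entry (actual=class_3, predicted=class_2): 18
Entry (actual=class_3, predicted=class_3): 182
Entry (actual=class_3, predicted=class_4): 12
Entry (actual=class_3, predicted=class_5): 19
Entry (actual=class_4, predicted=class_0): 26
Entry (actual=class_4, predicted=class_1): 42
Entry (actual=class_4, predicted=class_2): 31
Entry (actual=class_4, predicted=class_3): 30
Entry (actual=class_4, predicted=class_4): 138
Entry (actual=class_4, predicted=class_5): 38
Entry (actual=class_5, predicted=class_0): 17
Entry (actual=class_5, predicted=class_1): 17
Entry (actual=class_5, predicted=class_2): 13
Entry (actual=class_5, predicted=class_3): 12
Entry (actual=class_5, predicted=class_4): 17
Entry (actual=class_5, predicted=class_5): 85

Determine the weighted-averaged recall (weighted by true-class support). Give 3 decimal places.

Per-class recall (TP/(TP+FN)):
  class_0: TP=317, FN=4+7+4+2+6=23 → 317/340 = 0.9324
  class_1: TP=149, FN=4+8+8+5+3=28 → 149/177 = 0.8418
  class_2: TP=257, FN=3+6+6+4+5=24 → 257/281 = 0.9146
  class_3: TP=182, FN=11+18+18+12+19=78 → 182/260 = 0.7000
  class_4: TP=138, FN=26+42+31+30+38=167 → 138/305 = 0.4525
  class_5: TP=85, FN=17+17+13+12+17=76 → 85/161 = 0.5280
Weighted-recall = Σ (supportᵢ/N)·recallᵢ with N=1524: (340/1524)·0.9324 + (177/1524)·0.8418 + (281/1524)·0.9146 + (260/1524)·0.7000 + (305/1524)·0.4525 + (161/1524)·0.5280 = 0.740

0.740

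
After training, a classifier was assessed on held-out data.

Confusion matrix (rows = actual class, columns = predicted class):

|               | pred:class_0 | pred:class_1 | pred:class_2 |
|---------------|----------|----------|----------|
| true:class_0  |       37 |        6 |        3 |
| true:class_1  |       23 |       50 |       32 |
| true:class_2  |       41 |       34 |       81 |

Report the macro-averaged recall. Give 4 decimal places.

0.5999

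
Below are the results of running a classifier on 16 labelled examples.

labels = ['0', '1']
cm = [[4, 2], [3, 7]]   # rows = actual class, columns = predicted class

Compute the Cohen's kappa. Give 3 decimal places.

0.355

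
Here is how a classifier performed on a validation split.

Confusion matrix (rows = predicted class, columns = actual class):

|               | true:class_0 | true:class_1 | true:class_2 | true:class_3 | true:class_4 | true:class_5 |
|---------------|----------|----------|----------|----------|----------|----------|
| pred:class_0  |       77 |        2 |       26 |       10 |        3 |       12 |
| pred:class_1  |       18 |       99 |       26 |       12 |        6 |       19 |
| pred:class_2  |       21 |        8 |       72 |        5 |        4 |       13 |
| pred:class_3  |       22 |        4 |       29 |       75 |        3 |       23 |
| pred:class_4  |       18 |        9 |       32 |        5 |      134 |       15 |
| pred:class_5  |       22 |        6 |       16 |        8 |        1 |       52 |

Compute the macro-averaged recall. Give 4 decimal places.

Per-class recall (TP/(TP+FN)):
  class_0: TP=77, FN=18+21+22+18+22=101 → 77/178 = 0.43258
  class_1: TP=99, FN=2+8+4+9+6=29 → 99/128 = 0.77344
  class_2: TP=72, FN=26+26+29+32+16=129 → 72/201 = 0.35821
  class_3: TP=75, FN=10+12+5+5+8=40 → 75/115 = 0.65217
  class_4: TP=134, FN=3+6+4+3+1=17 → 134/151 = 0.88742
  class_5: TP=52, FN=12+19+13+23+15=82 → 52/134 = 0.38806
Macro-recall = mean = (0.43258 + 0.77344 + 0.35821 + 0.65217 + 0.88742 + 0.38806) / 6 = 0.5820

0.5820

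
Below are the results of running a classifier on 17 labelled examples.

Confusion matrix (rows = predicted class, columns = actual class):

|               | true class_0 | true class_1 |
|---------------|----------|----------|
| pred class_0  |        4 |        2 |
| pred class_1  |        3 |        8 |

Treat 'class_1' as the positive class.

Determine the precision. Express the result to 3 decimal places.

0.727

Precision = TP/(TP+FP) = 8/(8+3) = 8/11 = 0.727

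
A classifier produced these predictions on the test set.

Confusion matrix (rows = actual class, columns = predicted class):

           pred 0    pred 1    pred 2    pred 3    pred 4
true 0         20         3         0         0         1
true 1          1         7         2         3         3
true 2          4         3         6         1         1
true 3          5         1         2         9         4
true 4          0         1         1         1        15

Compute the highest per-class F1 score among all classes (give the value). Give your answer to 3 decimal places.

0.741

Per-class F1 score (2·TP/(2·TP+FP+FN)):
  0: TP=20, FP=1+4+5+0=10, FN=3+0+0+1=4 → 40/54 = 0.7407
  1: TP=7, FP=3+3+1+1=8, FN=1+2+3+3=9 → 14/31 = 0.4516
  2: TP=6, FP=0+2+2+1=5, FN=4+3+1+1=9 → 12/26 = 0.4615
  3: TP=9, FP=0+3+1+1=5, FN=5+1+2+4=12 → 18/35 = 0.5143
  4: TP=15, FP=1+3+1+4=9, FN=0+1+1+1=3 → 30/42 = 0.7143
Highest is class '0' with F1 score = 0.741.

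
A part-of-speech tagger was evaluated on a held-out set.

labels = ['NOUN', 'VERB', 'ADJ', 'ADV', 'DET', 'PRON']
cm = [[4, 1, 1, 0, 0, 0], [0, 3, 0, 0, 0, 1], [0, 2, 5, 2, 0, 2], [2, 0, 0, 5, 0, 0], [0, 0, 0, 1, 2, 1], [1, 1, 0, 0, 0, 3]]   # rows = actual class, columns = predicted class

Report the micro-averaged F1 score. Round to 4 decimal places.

0.5946

Micro-averaging pools counts across classes: ΣTP=22, ΣFP=15, ΣFN=15.
Micro-F1 score = 2·TP/(2·TP+FP+FN) on pooled counts = 0.5946 (equals overall accuracy in single-label multiclass).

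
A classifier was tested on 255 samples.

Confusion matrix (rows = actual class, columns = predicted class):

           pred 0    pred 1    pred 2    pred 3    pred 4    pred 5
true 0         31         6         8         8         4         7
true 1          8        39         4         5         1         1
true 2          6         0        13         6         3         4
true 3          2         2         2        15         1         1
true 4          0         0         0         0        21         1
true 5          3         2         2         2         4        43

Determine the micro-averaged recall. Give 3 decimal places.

0.635

Micro-averaging pools counts across classes: ΣTP=162, ΣFP=93, ΣFN=93.
Micro-recall = TP/(TP+FN) on pooled counts = 0.635 (equals overall accuracy in single-label multiclass).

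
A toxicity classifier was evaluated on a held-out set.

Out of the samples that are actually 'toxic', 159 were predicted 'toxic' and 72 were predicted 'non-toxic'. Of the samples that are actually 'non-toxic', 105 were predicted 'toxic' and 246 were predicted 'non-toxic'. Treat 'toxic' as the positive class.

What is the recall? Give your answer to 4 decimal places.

Recall = TP/(TP+FN) = 159/(159+72) = 159/231 = 0.6883

0.6883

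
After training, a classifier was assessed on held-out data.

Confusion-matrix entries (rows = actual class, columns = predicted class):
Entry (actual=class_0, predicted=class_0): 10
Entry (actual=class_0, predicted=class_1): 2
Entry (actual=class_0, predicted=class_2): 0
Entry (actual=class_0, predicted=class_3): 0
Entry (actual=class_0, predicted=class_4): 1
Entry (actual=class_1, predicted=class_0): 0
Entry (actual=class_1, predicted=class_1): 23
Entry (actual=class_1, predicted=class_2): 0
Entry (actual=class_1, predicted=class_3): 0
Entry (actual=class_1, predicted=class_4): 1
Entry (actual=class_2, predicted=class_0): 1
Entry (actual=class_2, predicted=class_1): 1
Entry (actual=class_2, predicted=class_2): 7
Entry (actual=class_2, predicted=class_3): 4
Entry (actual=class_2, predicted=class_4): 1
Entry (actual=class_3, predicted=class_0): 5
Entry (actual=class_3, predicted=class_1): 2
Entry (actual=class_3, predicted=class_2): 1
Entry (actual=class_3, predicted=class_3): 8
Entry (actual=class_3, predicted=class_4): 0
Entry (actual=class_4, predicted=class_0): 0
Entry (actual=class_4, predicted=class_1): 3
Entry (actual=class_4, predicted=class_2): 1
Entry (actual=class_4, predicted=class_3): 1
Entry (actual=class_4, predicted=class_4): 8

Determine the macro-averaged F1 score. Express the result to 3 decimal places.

Per-class F1 score (2·TP/(2·TP+FP+FN)):
  class_0: TP=10, FP=0+1+5+0=6, FN=2+0+0+1=3 → 20/29 = 0.6897
  class_1: TP=23, FP=2+1+2+3=8, FN=0+0+0+1=1 → 46/55 = 0.8364
  class_2: TP=7, FP=0+0+1+1=2, FN=1+1+4+1=7 → 14/23 = 0.6087
  class_3: TP=8, FP=0+0+4+1=5, FN=5+2+1+0=8 → 16/29 = 0.5517
  class_4: TP=8, FP=1+1+1+0=3, FN=0+3+1+1=5 → 16/24 = 0.6667
Macro-F1 score = mean = (0.6897 + 0.8364 + 0.6087 + 0.5517 + 0.6667) / 5 = 0.671

0.671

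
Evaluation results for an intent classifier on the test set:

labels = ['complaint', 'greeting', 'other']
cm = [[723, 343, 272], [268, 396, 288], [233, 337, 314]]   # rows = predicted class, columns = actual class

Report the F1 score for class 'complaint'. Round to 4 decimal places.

0.5644

Treat 'complaint' as positive and all other classes as negative.
F1 score = 2·TP/(2·TP+FP+FN).
complaint: TP=723, FP=343+272=615, FN=268+233=501 → 1446/2562 = 0.56440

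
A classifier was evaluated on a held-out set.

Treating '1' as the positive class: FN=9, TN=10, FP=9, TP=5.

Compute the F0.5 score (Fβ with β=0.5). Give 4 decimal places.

0.3571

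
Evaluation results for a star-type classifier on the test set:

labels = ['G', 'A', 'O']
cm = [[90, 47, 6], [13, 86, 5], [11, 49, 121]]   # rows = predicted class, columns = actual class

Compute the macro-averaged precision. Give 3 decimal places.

Per-class precision (TP/(TP+FP)):
  G: TP=90, FP=47+6=53 → 90/143 = 0.6294
  A: TP=86, FP=13+5=18 → 86/104 = 0.8269
  O: TP=121, FP=11+49=60 → 121/181 = 0.6685
Macro-precision = mean = (0.6294 + 0.8269 + 0.6685) / 3 = 0.708

0.708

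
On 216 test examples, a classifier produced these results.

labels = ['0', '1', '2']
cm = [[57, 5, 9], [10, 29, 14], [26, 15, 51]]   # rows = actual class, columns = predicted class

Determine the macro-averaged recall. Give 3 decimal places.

0.635

Per-class recall (TP/(TP+FN)):
  0: TP=57, FN=5+9=14 → 57/71 = 0.8028
  1: TP=29, FN=10+14=24 → 29/53 = 0.5472
  2: TP=51, FN=26+15=41 → 51/92 = 0.5543
Macro-recall = mean = (0.8028 + 0.5472 + 0.5543) / 3 = 0.635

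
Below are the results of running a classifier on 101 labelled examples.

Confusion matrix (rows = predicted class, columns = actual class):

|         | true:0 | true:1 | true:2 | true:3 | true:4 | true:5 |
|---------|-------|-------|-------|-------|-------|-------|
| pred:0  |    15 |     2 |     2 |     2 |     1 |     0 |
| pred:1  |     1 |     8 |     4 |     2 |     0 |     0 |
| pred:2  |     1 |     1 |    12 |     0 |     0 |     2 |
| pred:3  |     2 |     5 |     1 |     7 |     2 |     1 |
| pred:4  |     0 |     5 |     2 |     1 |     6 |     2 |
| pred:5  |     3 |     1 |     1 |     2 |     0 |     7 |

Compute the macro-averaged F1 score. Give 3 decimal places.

Per-class F1 score (2·TP/(2·TP+FP+FN)):
  0: TP=15, FP=2+2+2+1+0=7, FN=1+1+2+0+3=7 → 30/44 = 0.6818
  1: TP=8, FP=1+4+2+0+0=7, FN=2+1+5+5+1=14 → 16/37 = 0.4324
  2: TP=12, FP=1+1+0+0+2=4, FN=2+4+1+2+1=10 → 24/38 = 0.6316
  3: TP=7, FP=2+5+1+2+1=11, FN=2+2+0+1+2=7 → 14/32 = 0.4375
  4: TP=6, FP=0+5+2+1+2=10, FN=1+0+0+2+0=3 → 12/25 = 0.4800
  5: TP=7, FP=3+1+1+2+0=7, FN=0+0+2+1+2=5 → 14/26 = 0.5385
Macro-F1 score = mean = (0.6818 + 0.4324 + 0.6316 + 0.4375 + 0.4800 + 0.5385) / 6 = 0.534

0.534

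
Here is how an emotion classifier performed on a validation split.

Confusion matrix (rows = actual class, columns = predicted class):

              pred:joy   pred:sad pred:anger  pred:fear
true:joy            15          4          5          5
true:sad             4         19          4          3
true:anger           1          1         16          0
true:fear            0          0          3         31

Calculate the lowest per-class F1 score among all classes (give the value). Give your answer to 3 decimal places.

Per-class F1 score (2·TP/(2·TP+FP+FN)):
  joy: TP=15, FP=4+1+0=5, FN=4+5+5=14 → 30/49 = 0.6122
  sad: TP=19, FP=4+1+0=5, FN=4+4+3=11 → 38/54 = 0.7037
  anger: TP=16, FP=5+4+3=12, FN=1+1+0=2 → 32/46 = 0.6957
  fear: TP=31, FP=5+3+0=8, FN=0+0+3=3 → 62/73 = 0.8493
Lowest is class 'joy' with F1 score = 0.612.

0.612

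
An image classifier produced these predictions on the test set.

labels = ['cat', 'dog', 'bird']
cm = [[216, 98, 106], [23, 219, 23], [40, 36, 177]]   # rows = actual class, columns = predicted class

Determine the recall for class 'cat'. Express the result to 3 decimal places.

Treat 'cat' as positive and all other classes as negative.
recall = TP/(TP+FN).
cat: TP=216, FN=98+106=204 → 216/420 = 0.5143

0.514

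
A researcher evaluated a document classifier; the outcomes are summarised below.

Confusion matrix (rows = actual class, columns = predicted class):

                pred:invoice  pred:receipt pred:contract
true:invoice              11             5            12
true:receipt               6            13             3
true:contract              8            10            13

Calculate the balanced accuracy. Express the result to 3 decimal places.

0.468

Balanced accuracy = mean of per-class recall.
  invoice: recall = 11/28 = 0.3929
  receipt: recall = 13/22 = 0.5909
  contract: recall = 13/31 = 0.4194
Mean = (0.3929 + 0.5909 + 0.4194) / 3 = 0.468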